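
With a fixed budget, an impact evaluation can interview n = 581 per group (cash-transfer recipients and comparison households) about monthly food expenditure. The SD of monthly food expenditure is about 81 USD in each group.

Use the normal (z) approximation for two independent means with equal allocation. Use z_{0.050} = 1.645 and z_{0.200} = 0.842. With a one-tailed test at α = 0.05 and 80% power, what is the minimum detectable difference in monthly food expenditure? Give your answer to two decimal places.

Minimum detectable difference ≈ 11.82 USD

δ = (z_α + z_β) · √((σ₁²+σ₂²)/n)
  = (1.645 + 0.842) · √(13122/581)
  = 2.487 · √22.5852
  = 2.487 · 4.7524
  = 11.8192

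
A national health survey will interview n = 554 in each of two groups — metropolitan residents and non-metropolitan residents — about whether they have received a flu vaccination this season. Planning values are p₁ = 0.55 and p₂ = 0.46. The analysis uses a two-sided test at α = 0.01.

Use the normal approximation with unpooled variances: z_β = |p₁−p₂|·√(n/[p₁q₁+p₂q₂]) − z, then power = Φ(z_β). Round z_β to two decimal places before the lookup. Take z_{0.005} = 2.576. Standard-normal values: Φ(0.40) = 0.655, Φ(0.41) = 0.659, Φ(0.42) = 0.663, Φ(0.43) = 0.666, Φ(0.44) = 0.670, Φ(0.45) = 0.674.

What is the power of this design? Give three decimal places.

Power ≈ 0.666

z_β = |p₁−p₂|·√(n/[p₁q₁+p₂q₂]) − z_{α/2}
    = 0.09 · √(554/0.4959) − 2.576
    = 0.09 · 33.4240 − 2.576
    = 3.0082 − 2.576 = 0.4322 → 0.43
Power = Φ(0.43) = 0.666.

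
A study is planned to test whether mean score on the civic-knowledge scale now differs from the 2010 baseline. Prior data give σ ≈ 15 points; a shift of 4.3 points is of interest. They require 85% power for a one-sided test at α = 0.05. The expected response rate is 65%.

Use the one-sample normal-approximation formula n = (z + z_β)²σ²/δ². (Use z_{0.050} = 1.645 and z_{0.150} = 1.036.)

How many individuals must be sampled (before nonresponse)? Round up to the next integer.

n = 135

n = (z_α + z_β)² · σ² / δ²
  = (1.645 + 1.036)² · 15² / 4.3²
  = 7.1878 · 225 / 18.49
  = 87.47
Adjust for 65% response: 87.47 / 0.65 = 134.56.
Round up → n = 135.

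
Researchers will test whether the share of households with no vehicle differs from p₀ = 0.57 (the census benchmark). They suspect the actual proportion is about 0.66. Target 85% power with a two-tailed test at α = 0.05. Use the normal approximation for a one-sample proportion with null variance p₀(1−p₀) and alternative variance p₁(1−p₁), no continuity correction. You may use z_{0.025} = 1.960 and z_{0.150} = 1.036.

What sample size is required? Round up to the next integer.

n = 264

n = [z_{α/2}·√(p₀q₀) + z_β·√(p₁q₁)]² / (p₁ − p₀)²
  = [1.960·√(0.57·0.43) + 1.036·√(0.66·0.34)]² / (0.09)²
  = [1.960·0.4951 + 1.036·0.4737]² / 0.0081
  = [1.4611]² / 0.0081
  = 263.56
Round up → n = 264.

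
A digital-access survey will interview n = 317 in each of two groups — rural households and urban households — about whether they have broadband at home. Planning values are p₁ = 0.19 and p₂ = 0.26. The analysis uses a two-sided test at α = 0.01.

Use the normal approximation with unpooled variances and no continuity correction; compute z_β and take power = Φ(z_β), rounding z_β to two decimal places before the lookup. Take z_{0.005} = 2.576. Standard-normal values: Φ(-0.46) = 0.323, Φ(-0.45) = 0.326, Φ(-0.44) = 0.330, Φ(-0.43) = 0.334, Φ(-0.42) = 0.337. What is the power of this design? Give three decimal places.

Power ≈ 0.323

z_β = |p₁−p₂|·√(n/[p₁q₁+p₂q₂]) − z_{α/2}
    = 0.07 · √(317/0.3463) − 2.576
    = 0.07 · 30.2554 − 2.576
    = 2.1179 − 2.576 = -0.4581 → -0.46
Power = Φ(-0.46) = 0.323.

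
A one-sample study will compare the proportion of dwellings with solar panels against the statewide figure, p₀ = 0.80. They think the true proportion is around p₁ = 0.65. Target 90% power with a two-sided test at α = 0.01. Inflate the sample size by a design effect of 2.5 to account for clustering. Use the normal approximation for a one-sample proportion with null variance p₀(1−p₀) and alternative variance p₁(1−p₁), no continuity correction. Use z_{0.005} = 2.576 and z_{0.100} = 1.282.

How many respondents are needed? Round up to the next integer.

n = 300

n = [z_{α/2}·√(p₀q₀) + z_β·√(p₁q₁)]² / (p₁ − p₀)²
  = [2.576·√(0.80·0.20) + 1.282·√(0.65·0.35)]² / (-0.15)²
  = [2.576·0.4000 + 1.282·0.4770]² / 0.0225
  = [1.6419]² / 0.0225
  = 119.81
Design effect: 2.5 × 119.81 = 299.53.
Round up → n = 300.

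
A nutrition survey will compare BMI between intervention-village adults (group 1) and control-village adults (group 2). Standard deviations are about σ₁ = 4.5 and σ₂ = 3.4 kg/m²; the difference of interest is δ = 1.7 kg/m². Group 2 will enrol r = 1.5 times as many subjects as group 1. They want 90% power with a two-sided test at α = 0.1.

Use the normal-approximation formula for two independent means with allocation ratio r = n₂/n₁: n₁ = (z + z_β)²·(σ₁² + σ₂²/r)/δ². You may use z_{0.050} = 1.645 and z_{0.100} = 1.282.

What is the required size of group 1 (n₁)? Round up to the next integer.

n₁ = (z_{α/2} + z_β)² · (σ₁² + σ₂²/r) / δ²
   = (1.645 + 1.282)² · (4.5² + 3.4²/1.5) / 1.7²
   = 8.5673 · (20.25 + 7.7067) / 2.89
   = 8.5673 · 27.9567 / 2.89
   = 82.88
Round up → n₁ = 83; n₂ = r·n₁ = 1.5 × 83 = 125.

n₁ = 83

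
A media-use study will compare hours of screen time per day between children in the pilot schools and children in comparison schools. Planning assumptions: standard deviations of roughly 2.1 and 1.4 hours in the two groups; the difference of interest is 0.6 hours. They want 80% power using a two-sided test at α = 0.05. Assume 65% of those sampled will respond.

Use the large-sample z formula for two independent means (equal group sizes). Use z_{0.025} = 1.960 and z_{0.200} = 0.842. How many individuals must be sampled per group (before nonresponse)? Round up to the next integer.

n = 214 per group

n = (z_{α/2} + z_β)² · (σ₁² + σ₂²) / δ²
  = (1.960 + 0.842)² · (2.1² + 1.4² = 6.37) / 0.6²
  = 7.8512 · 6.37 / 0.36
  = 138.92
Adjust for 65% response: 138.92 / 0.65 = 213.73.
Round up → n = 214 per group.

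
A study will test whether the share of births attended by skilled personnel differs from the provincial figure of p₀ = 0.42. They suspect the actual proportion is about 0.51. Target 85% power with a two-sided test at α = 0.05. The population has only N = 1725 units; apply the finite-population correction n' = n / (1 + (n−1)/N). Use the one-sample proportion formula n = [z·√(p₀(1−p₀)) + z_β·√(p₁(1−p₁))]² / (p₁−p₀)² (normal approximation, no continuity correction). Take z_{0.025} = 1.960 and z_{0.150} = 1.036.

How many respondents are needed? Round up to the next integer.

n = 236

n = [z_{α/2}·√(p₀q₀) + z_β·√(p₁q₁)]² / (p₁ − p₀)²
  = [1.960·√(0.42·0.58) + 1.036·√(0.51·0.49)]² / (0.09)²
  = [1.960·0.4936 + 1.036·0.4999]² / 0.0081
  = [1.4853]² / 0.0081
  = 272.35
Finite-population correction (N = 1725): 272.35 / (1 + (272.35 − 1)/1725) = 235.33.
Round up → n = 236.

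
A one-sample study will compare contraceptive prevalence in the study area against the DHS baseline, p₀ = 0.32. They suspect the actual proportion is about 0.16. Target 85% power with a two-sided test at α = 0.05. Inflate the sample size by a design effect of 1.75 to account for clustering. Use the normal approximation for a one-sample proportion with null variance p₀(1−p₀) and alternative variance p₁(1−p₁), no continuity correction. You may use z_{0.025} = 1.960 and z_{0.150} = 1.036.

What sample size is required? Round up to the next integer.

n = [z_{α/2}·√(p₀q₀) + z_β·√(p₁q₁)]² / (p₁ − p₀)²
  = [1.960·√(0.32·0.68) + 1.036·√(0.16·0.84)]² / (-0.16)²
  = [1.960·0.4665 + 1.036·0.3666]² / 0.0256
  = [1.2941]² / 0.0256
  = 65.42
Design effect: 1.75 × 65.42 = 114.48.
Round up → n = 115.

n = 115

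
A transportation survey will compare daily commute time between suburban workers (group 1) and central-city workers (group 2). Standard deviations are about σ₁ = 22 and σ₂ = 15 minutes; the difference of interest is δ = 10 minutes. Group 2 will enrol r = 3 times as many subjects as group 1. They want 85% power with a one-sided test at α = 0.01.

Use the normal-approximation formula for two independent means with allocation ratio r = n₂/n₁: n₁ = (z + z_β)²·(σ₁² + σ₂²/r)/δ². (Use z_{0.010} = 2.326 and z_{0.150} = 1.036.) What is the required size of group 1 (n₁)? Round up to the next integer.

n₁ = 64

n₁ = (z_α + z_β)² · (σ₁² + σ₂²/r) / δ²
   = (2.326 + 1.036)² · (22² + 15²/3) / 10²
   = 11.3030 · (484 + 75) / 100
   = 11.3030 · 559 / 100
   = 63.18
Round up → n₁ = 64; n₂ = r·n₁ = 3 × 64 = 192.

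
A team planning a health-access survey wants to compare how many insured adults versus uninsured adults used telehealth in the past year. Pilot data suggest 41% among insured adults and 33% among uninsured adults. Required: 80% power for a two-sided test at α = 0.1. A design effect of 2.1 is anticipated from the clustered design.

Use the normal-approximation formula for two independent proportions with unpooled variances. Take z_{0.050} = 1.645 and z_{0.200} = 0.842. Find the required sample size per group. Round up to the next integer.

n = 940 per group

n = (z_{α/2} + z_β)² · [p₁(1−p₁) + p₂(1−p₂)] / (p₁ − p₂)²
  = (1.645 + 0.842)² · (0.41·0.59 + 0.33·0.67) / (0.08)²
  = (2.487)² · (0.2419 + 0.2211) / 0.0064
  = 6.1852 · 0.4630 / 0.0064
  = 447.46
Design effect: 2.1 × 447.46 = 939.66.
Round up → n = 940 per group.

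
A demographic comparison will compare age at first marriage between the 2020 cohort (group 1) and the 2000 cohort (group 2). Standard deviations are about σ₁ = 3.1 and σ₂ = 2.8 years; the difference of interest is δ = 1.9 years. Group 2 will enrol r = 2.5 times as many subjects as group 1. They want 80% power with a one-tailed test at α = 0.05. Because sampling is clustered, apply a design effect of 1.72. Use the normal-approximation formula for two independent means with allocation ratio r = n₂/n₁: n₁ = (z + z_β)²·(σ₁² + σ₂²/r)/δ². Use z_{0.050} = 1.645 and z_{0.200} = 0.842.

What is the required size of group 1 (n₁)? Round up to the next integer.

n₁ = 38

n₁ = (z_α + z_β)² · (σ₁² + σ₂²/r) / δ²
   = (1.645 + 0.842)² · (3.1² + 2.8²/2.5) / 1.9²
   = 6.1852 · (9.61 + 3.136) / 3.61
   = 6.1852 · 12.746 / 3.61
   = 21.84
Design effect: 1.72 × 21.84 = 37.56.
Round up → n₁ = 38; n₂ = r·n₁ = 2.5 × 38 = 95.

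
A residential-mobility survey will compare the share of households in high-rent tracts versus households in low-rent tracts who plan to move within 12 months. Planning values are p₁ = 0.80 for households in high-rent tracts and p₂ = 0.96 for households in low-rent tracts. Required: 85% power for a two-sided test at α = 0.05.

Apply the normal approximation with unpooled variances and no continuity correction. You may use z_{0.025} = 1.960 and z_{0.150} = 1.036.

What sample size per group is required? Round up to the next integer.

n = 70 per group

n = (z_{α/2} + z_β)² · [p₁(1−p₁) + p₂(1−p₂)] / (p₁ − p₂)²
  = (1.960 + 1.036)² · (0.80·0.20 + 0.96·0.04) / (-0.16)²
  = (2.996)² · (0.1600 + 0.0384) / 0.0256
  = 8.9760 · 0.1984 / 0.0256
  = 69.56
Round up → n = 70 per group.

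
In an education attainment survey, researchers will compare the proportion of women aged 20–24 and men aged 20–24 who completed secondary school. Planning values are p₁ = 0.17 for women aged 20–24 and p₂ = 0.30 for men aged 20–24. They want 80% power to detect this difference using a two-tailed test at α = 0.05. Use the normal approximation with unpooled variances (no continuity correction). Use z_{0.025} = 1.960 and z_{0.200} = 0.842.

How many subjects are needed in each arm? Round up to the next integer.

n = 164 per group

n = (z_{α/2} + z_β)² · [p₁(1−p₁) + p₂(1−p₂)] / (p₁ − p₂)²
  = (1.960 + 0.842)² · (0.17·0.83 + 0.30·0.70) / (-0.13)²
  = (2.802)² · (0.1411 + 0.2100) / 0.0169
  = 7.8512 · 0.3511 / 0.0169
  = 163.11
Round up → n = 164 per group.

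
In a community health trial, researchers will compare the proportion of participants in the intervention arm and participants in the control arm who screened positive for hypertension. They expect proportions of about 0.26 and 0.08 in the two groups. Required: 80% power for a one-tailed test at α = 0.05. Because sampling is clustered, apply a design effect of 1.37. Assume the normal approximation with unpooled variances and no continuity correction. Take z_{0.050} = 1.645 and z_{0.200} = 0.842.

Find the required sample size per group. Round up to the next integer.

n = 70 per group

n = (z_α + z_β)² · [p₁(1−p₁) + p₂(1−p₂)] / (p₁ − p₂)²
  = (1.645 + 0.842)² · (0.26·0.74 + 0.08·0.92) / (0.18)²
  = (2.487)² · (0.1924 + 0.0736) / 0.0324
  = 6.1852 · 0.2660 / 0.0324
  = 50.78
Design effect: 1.37 × 50.78 = 69.57.
Round up → n = 70 per group.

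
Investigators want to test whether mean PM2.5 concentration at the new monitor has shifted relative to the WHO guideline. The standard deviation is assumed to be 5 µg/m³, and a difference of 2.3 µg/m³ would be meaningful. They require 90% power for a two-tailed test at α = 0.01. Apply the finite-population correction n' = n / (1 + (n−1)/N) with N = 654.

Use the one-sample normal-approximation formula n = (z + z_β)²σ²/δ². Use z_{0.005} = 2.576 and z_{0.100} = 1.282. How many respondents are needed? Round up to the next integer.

n = (z_{α/2} + z_β)² · σ² / δ²
  = (2.576 + 1.282)² · 5² / 2.3²
  = 14.8842 · 25 / 5.29
  = 70.34
Finite-population correction (N = 654): 70.34 / (1 + (70.34 − 1)/654) = 63.60.
Round up → n = 64.

n = 64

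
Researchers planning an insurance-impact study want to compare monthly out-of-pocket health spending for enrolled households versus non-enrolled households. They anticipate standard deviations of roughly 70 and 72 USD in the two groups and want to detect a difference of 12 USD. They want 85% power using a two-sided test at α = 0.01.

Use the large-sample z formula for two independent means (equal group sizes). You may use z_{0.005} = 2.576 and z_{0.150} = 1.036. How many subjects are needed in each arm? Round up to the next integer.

n = 914 per group

n = (z_{α/2} + z_β)² · (σ₁² + σ₂²) / δ²
  = (2.576 + 1.036)² · (70² + 72² = 10084) / 12²
  = 13.0465 · 10084 / 144
  = 913.62
Round up → n = 914 per group.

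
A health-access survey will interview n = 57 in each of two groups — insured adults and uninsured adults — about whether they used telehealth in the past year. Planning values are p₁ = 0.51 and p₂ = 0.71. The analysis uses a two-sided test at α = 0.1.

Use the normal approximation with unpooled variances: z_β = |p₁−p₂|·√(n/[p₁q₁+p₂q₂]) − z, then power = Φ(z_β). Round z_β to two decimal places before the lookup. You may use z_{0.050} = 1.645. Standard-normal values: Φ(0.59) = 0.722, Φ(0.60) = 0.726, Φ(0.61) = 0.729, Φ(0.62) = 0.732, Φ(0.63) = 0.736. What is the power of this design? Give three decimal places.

Power ≈ 0.722

z_β = |p₁−p₂|·√(n/[p₁q₁+p₂q₂]) − z_{α/2}
    = 0.20 · √(57/0.4558) − 1.645
    = 0.20 · 11.1828 − 1.645
    = 2.2366 − 1.645 = 0.5916 → 0.59
Power = Φ(0.59) = 0.722.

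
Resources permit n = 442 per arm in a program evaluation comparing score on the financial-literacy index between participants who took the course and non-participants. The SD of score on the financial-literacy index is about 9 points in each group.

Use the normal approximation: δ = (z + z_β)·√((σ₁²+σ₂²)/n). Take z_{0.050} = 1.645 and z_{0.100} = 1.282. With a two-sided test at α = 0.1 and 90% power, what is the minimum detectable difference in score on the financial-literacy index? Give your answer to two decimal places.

Minimum detectable difference ≈ 1.77 points

δ = (z_{α/2} + z_β) · √((σ₁²+σ₂²)/n)
  = (1.645 + 1.282) · √(162/442)
  = 2.927 · √0.36652
  = 2.927 · 0.6054
  = 1.7720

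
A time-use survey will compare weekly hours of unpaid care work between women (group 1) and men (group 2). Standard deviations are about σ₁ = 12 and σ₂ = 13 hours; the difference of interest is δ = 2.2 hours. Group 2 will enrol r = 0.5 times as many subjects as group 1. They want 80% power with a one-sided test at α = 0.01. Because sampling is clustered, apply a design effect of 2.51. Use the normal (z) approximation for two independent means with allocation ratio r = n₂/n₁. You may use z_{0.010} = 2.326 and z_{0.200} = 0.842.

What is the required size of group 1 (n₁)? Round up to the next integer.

n₁ = (z_α + z_β)² · (σ₁² + σ₂²/r) / δ²
   = (2.326 + 0.842)² · (12² + 13²/0.5) / 2.2²
   = 10.0362 · (144 + 338) / 4.84
   = 10.0362 · 482 / 4.84
   = 999.48
Design effect: 2.51 × 999.48 = 2508.68.
Round up → n₁ = 2509; n₂ = r·n₁ = 0.5 × 2509 = 1255.

n₁ = 2509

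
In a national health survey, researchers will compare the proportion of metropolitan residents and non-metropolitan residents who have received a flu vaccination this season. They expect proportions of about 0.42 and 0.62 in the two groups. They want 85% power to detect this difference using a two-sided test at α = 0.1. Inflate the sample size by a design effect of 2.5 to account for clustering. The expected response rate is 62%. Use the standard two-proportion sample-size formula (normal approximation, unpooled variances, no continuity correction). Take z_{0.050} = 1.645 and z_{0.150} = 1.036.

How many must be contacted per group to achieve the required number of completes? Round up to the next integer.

n = (z_{α/2} + z_β)² · [p₁(1−p₁) + p₂(1−p₂)] / (p₁ − p₂)²
  = (1.645 + 1.036)² · (0.42·0.58 + 0.62·0.38) / (-0.20)²
  = (2.681)² · (0.2436 + 0.2356) / 0.0400
  = 7.1878 · 0.4792 / 0.0400
  = 86.11
Design effect: 2.5 × 86.11 = 215.27.
Adjust for 62% response: 215.27 / 0.62 = 347.22.
Round up → n = 348 per group.

n = 348 per group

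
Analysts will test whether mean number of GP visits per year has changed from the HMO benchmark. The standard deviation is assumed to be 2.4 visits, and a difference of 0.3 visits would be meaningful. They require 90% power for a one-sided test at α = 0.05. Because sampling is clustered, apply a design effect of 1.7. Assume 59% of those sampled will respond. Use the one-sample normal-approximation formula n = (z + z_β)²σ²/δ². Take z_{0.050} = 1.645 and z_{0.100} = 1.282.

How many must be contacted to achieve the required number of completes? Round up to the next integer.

n = 1580

n = (z_α + z_β)² · σ² / δ²
  = (1.645 + 1.282)² · 2.4² / 0.3²
  = 8.5673 · 5.76 / 0.09
  = 548.31
Design effect: 1.7 × 548.31 = 932.13.
Adjust for 59% response: 932.13 / 0.59 = 1579.87.
Round up → n = 1580.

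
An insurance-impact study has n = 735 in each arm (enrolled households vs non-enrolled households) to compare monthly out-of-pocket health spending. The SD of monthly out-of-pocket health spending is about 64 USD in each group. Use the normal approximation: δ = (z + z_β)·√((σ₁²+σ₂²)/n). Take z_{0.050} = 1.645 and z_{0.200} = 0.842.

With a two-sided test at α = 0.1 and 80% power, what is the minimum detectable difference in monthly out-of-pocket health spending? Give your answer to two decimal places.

Minimum detectable difference ≈ 8.30 USD

δ = (z_{α/2} + z_β) · √((σ₁²+σ₂²)/n)
  = (1.645 + 0.842) · √(8192/735)
  = 2.487 · √11.1456
  = 2.487 · 3.3385
  = 8.3028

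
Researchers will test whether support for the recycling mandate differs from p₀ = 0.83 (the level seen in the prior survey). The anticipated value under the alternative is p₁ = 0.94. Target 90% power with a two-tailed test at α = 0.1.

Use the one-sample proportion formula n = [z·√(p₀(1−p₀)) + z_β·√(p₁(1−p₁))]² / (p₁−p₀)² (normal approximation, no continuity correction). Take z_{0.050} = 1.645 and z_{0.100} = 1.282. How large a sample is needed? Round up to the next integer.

n = 71

n = [z_{α/2}·√(p₀q₀) + z_β·√(p₁q₁)]² / (p₁ − p₀)²
  = [1.645·√(0.83·0.17) + 1.282·√(0.94·0.06)]² / (0.11)²
  = [1.645·0.3756 + 1.282·0.2375]² / 0.0121
  = [0.9224]² / 0.0121
  = 70.31
Round up → n = 71.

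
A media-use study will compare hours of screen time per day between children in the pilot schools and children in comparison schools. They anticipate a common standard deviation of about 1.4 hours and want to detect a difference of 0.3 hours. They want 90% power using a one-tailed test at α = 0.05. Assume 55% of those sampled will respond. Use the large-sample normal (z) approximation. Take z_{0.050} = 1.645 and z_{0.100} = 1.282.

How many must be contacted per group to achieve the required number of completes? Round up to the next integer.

n = (z_α + z_β)² · (σ₁² + σ₂²) / δ²
  = (1.645 + 1.282)² · (2·1.4² = 3.92) / 0.3²
  = 8.5673 · 3.92 / 0.09
  = 373.15
Adjust for 55% response: 373.15 / 0.55 = 678.46.
Round up → n = 679 per group.

n = 679 per group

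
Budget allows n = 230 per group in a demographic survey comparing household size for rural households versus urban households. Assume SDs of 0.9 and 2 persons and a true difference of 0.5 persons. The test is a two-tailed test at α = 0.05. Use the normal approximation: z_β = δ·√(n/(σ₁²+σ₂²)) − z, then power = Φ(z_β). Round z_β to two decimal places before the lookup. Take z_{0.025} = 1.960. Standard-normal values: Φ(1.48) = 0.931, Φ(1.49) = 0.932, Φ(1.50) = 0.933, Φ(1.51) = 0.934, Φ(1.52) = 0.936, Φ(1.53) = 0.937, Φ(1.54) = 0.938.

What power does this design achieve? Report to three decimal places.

z_β = δ·√(n/(σ₁²+σ₂²)) − z_{α/2}
    = 0.5 · √(230/4.81) − 1.960
    = 0.5 · 6.91499 − 1.960
    = 3.4575 − 1.960 = 1.4975 → 1.50
Power = Φ(1.50) = 0.933.

Power ≈ 0.933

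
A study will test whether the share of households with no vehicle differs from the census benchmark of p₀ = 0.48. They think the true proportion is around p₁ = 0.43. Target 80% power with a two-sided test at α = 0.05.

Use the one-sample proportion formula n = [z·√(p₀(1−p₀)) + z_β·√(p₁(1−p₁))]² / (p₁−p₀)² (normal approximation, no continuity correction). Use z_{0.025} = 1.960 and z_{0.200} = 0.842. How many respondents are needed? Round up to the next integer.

n = [z_{α/2}·√(p₀q₀) + z_β·√(p₁q₁)]² / (p₁ − p₀)²
  = [1.960·√(0.48·0.52) + 0.842·√(0.43·0.57)]² / (-0.05)²
  = [1.960·0.4996 + 0.842·0.4951]² / 0.0025
  = [1.3961]² / 0.0025
  = 779.60
Round up → n = 780.

n = 780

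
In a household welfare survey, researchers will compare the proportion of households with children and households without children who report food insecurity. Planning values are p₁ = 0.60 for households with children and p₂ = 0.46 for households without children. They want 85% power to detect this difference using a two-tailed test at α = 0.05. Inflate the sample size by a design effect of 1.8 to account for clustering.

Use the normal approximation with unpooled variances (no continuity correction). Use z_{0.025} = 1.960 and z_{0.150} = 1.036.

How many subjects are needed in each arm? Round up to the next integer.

n = 403 per group

n = (z_{α/2} + z_β)² · [p₁(1−p₁) + p₂(1−p₂)] / (p₁ − p₂)²
  = (1.960 + 1.036)² · (0.60·0.40 + 0.46·0.54) / (0.14)²
  = (2.996)² · (0.2400 + 0.2484) / 0.0196
  = 8.9760 · 0.4884 / 0.0196
  = 223.67
Design effect: 1.8 × 223.67 = 402.60.
Round up → n = 403 per group.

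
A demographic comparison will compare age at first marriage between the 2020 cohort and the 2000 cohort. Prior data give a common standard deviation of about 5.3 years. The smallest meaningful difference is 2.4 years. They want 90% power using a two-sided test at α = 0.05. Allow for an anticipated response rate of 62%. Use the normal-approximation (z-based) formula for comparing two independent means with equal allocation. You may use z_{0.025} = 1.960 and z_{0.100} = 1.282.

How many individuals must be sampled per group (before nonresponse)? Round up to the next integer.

n = (z_{α/2} + z_β)² · (σ₁² + σ₂²) / δ²
  = (1.960 + 1.282)² · (2·5.3² = 56.18) / 2.4²
  = 10.5106 · 56.18 / 5.76
  = 102.51
Adjust for 62% response: 102.51 / 0.62 = 165.35.
Round up → n = 166 per group.

n = 166 per group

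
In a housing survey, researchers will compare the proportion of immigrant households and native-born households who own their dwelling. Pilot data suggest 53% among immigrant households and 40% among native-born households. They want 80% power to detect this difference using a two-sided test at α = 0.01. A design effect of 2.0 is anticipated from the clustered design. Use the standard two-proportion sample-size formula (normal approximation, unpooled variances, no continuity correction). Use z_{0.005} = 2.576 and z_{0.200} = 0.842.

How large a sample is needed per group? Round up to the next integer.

n = (z_{α/2} + z_β)² · [p₁(1−p₁) + p₂(1−p₂)] / (p₁ − p₂)²
  = (2.576 + 0.842)² · (0.53·0.47 + 0.40·0.60) / (0.13)²
  = (3.418)² · (0.2491 + 0.2400) / 0.0169
  = 11.6827 · 0.4891 / 0.0169
  = 338.11
Design effect: 2.0 × 338.11 = 676.22.
Round up → n = 677 per group.

n = 677 per group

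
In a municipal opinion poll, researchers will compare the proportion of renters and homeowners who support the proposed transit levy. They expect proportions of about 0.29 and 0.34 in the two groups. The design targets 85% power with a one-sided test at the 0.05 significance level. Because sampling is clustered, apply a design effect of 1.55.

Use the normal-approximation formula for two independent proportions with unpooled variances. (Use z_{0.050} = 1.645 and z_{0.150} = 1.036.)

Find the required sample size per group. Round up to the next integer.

n = (z_α + z_β)² · [p₁(1−p₁) + p₂(1−p₂)] / (p₁ − p₂)²
  = (1.645 + 1.036)² · (0.29·0.71 + 0.34·0.66) / (-0.05)²
  = (2.681)² · (0.2059 + 0.2244) / 0.0025
  = 7.1878 · 0.4303 / 0.0025
  = 1237.16
Design effect: 1.55 × 1237.16 = 1917.59.
Round up → n = 1918 per group.

n = 1918 per group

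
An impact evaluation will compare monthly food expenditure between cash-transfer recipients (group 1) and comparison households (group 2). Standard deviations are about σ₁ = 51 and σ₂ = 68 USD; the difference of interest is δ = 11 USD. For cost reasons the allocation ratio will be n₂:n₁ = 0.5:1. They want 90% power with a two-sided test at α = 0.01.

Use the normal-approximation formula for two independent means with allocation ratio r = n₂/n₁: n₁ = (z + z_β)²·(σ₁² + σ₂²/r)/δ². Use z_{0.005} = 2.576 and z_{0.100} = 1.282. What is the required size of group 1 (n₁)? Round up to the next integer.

n₁ = (z_{α/2} + z_β)² · (σ₁² + σ₂²/r) / δ²
   = (2.576 + 1.282)² · (51² + 68²/0.5) / 11²
   = 14.8842 · (2601 + 9248) / 121
   = 14.8842 · 11849 / 121
   = 1457.54
Round up → n₁ = 1458; n₂ = r·n₁ = 0.5 × 1458 = 729.

n₁ = 1458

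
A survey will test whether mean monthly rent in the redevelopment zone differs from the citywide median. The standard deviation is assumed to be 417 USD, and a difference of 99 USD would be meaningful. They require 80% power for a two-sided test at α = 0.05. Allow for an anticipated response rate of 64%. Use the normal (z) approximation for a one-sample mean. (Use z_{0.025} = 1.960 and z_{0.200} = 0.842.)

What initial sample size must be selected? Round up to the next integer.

n = 218

n = (z_{α/2} + z_β)² · σ² / δ²
  = (1.960 + 0.842)² · 417² / 99²
  = 7.8512 · 173889 / 9801
  = 139.30
Adjust for 64% response: 139.30 / 0.64 = 217.65.
Round up → n = 218.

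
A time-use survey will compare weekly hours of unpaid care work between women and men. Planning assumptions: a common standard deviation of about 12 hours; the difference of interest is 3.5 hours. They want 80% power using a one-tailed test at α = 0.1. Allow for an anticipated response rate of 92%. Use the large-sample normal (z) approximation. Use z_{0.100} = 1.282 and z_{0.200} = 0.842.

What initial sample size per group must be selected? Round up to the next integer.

n = 116 per group

n = (z_α + z_β)² · (σ₁² + σ₂²) / δ²
  = (1.282 + 0.842)² · (2·12² = 288) / 3.5²
  = 4.5114 · 288 / 12.25
  = 106.06
Adjust for 92% response: 106.06 / 0.92 = 115.29.
Round up → n = 116 per group.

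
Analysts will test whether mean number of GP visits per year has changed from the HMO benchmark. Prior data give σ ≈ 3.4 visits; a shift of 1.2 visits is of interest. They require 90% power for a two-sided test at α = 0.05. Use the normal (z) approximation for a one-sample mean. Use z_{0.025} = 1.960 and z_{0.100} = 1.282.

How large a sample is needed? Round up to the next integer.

n = (z_{α/2} + z_β)² · σ² / δ²
  = (1.960 + 1.282)² · 3.4² / 1.2²
  = 10.5106 · 11.56 / 1.44
  = 84.38
Round up → n = 85.

n = 85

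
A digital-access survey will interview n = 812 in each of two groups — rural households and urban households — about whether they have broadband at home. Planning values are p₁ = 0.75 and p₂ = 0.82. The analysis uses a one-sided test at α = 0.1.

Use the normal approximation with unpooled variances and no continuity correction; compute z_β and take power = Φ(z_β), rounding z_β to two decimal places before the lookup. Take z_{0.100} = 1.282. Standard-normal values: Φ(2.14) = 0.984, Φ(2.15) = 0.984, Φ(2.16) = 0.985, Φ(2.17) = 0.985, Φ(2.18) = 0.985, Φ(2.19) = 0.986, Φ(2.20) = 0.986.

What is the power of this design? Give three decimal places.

Power ≈ 0.985

z_β = |p₁−p₂|·√(n/[p₁q₁+p₂q₂]) − z_α
    = 0.07 · √(812/0.3351) − 1.282
    = 0.07 · 49.2256 − 1.282
    = 3.4458 − 1.282 = 2.1638 → 2.16
Power = Φ(2.16) = 0.985.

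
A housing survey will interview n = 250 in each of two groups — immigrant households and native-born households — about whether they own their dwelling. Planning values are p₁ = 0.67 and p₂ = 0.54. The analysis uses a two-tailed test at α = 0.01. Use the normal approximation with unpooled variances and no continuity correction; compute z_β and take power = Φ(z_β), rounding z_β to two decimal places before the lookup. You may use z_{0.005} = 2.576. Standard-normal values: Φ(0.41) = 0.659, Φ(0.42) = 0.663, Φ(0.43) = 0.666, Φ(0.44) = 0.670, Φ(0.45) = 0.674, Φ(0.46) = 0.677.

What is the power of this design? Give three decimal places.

Power ≈ 0.663

z_β = |p₁−p₂|·√(n/[p₁q₁+p₂q₂]) − z_{α/2}
    = 0.13 · √(250/0.4695) − 2.576
    = 0.13 · 23.0756 − 2.576
    = 2.9998 − 2.576 = 0.4238 → 0.42
Power = Φ(0.42) = 0.663.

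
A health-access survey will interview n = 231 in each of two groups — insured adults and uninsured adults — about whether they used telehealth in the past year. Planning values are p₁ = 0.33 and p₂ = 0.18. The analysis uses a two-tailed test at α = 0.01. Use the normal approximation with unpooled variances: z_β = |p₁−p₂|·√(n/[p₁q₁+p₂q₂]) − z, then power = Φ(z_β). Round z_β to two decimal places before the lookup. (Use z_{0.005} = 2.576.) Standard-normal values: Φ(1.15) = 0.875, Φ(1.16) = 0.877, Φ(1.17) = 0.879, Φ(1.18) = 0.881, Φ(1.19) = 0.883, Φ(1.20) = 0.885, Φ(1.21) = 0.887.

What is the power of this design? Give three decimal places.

z_β = |p₁−p₂|·√(n/[p₁q₁+p₂q₂]) − z_{α/2}
    = 0.15 · √(231/0.3687) − 2.576
    = 0.15 · 25.0305 − 2.576
    = 3.7546 − 2.576 = 1.1786 → 1.18
Power = Φ(1.18) = 0.881.

Power ≈ 0.881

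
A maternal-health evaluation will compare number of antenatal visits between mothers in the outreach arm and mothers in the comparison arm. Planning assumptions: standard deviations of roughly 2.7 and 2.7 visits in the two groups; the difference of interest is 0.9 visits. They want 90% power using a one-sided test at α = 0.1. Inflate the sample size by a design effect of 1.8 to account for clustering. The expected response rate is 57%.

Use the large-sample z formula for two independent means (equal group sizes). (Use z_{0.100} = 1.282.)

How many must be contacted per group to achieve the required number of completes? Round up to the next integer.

n = (z_α + z_β)² · (σ₁² + σ₂²) / δ²
  = (1.282 + 1.282)² · (2.7² + 2.7² = 14.58) / 0.9²
  = 6.5741 · 14.58 / 0.81
  = 118.33
Design effect: 1.8 × 118.33 = 213.00.
Adjust for 57% response: 213.00 / 0.57 = 373.69.
Round up → n = 374 per group.

n = 374 per group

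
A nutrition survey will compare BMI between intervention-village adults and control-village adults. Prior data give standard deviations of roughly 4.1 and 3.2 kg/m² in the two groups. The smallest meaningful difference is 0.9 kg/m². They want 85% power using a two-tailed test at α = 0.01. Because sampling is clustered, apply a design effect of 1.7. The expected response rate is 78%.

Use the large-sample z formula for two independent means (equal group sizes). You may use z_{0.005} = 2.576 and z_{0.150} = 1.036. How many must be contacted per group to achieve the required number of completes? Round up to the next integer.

n = (z_{α/2} + z_β)² · (σ₁² + σ₂²) / δ²
  = (2.576 + 1.036)² · (4.1² + 3.2² = 27.05) / 0.9²
  = 13.0465 · 27.05 / 0.81
  = 435.69
Design effect: 1.7 × 435.69 = 740.67.
Adjust for 78% response: 740.67 / 0.78 = 949.58.
Round up → n = 950 per group.

n = 950 per group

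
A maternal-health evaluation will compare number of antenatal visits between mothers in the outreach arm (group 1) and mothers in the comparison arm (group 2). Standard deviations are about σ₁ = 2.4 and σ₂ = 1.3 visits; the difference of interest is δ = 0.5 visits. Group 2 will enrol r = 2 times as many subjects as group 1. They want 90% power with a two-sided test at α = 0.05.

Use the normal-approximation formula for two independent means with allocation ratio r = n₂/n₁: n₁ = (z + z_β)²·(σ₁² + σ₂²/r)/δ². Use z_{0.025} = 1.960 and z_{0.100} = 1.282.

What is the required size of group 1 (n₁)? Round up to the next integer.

n₁ = 278

n₁ = (z_{α/2} + z_β)² · (σ₁² + σ₂²/r) / δ²
   = (1.960 + 1.282)² · (2.4² + 1.3²/2) / 0.5²
   = 10.5106 · (5.76 + 0.845) / 0.25
   = 10.5106 · 6.605 / 0.25
   = 277.69
Round up → n₁ = 278; n₂ = r·n₁ = 2 × 278 = 556.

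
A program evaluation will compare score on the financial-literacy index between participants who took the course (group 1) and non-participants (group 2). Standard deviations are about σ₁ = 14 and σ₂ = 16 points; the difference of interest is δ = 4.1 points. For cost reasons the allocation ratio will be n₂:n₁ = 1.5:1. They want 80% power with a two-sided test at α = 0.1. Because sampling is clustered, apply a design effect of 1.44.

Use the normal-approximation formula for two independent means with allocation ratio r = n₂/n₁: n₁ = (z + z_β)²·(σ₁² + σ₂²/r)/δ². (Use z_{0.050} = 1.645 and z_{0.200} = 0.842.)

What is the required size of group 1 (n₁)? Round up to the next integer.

n₁ = (z_{α/2} + z_β)² · (σ₁² + σ₂²/r) / δ²
   = (1.645 + 0.842)² · (14² + 16²/1.5) / 4.1²
   = 6.1852 · (196 + 170.6667) / 16.81
   = 6.1852 · 366.6667 / 16.81
   = 134.91
Design effect: 1.44 × 134.91 = 194.28.
Round up → n₁ = 195; n₂ = r·n₁ = 1.5 × 195 = 293.

n₁ = 195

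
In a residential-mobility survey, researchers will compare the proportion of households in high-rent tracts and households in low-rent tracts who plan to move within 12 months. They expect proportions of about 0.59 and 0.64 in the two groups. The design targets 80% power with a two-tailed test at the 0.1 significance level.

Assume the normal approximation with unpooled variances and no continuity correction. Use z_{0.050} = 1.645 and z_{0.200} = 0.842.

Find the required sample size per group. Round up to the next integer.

n = 1169 per group

n = (z_{α/2} + z_β)² · [p₁(1−p₁) + p₂(1−p₂)] / (p₁ − p₂)²
  = (1.645 + 0.842)² · (0.59·0.41 + 0.64·0.36) / (-0.05)²
  = (2.487)² · (0.2419 + 0.2304) / 0.0025
  = 6.1852 · 0.4723 / 0.0025
  = 1168.50
Round up → n = 1169 per group.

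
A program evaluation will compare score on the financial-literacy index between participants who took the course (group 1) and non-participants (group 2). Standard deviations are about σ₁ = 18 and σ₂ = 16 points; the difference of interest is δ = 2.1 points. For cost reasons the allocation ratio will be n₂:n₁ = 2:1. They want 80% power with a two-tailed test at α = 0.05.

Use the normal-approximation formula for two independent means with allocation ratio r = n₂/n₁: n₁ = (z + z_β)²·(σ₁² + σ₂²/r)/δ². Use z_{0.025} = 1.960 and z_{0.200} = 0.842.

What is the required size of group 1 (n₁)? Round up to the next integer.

n₁ = 805

n₁ = (z_{α/2} + z_β)² · (σ₁² + σ₂²/r) / δ²
   = (1.960 + 0.842)² · (18² + 16²/2) / 2.1²
   = 7.8512 · (324 + 128) / 4.41
   = 7.8512 · 452 / 4.41
   = 804.70
Round up → n₁ = 805; n₂ = r·n₁ = 2 × 805 = 1610.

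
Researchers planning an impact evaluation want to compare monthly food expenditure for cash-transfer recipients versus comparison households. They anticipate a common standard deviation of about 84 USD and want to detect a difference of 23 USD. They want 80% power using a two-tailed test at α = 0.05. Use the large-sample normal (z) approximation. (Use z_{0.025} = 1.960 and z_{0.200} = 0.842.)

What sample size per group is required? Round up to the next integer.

n = 210 per group

n = (z_{α/2} + z_β)² · (σ₁² + σ₂²) / δ²
  = (1.960 + 0.842)² · (2·84² = 14112) / 23²
  = 7.8512 · 14112 / 529
  = 209.44
Round up → n = 210 per group.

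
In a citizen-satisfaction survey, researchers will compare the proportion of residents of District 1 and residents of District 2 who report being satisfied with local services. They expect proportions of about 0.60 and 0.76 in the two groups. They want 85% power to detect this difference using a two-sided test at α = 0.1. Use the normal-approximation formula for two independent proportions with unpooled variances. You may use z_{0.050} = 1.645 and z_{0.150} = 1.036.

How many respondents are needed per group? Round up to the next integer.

n = (z_{α/2} + z_β)² · [p₁(1−p₁) + p₂(1−p₂)] / (p₁ − p₂)²
  = (1.645 + 1.036)² · (0.60·0.40 + 0.76·0.24) / (-0.16)²
  = (2.681)² · (0.2400 + 0.1824) / 0.0256
  = 7.1878 · 0.4224 / 0.0256
  = 118.60
Round up → n = 119 per group.

n = 119 per group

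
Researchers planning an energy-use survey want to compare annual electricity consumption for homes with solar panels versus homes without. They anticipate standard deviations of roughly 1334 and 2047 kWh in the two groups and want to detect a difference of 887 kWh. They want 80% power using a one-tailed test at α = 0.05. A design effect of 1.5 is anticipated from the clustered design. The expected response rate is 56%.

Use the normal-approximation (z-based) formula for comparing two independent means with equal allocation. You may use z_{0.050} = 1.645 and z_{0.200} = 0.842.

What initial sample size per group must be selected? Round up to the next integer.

n = (z_α + z_β)² · (σ₁² + σ₂²) / δ²
  = (1.645 + 0.842)² · (1334² + 2047² = 5969765) / 887²
  = 6.1852 · 5969765 / 786769
  = 46.93
Design effect: 1.5 × 46.93 = 70.40.
Adjust for 56% response: 70.40 / 0.56 = 125.71.
Round up → n = 126 per group.

n = 126 per group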